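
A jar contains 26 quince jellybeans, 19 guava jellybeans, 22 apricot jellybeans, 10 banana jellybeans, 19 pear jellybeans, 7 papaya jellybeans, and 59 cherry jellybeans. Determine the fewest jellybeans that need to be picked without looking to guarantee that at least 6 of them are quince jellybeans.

142

In the worst case for collecting quince jellybeans, every non-quince jellybean comes out first.
There are 19 + 22 + 10 + 19 + 7 + 59 = 136 non-quince jellybeans altogether.
After those, each further jellybean must be quince, so 136 + 6 = 142 draws guarantee 6 quince jellybeans.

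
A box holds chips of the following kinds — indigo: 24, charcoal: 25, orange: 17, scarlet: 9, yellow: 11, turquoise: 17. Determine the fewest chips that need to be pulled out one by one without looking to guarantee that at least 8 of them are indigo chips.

In the worst case for collecting indigo chips, every non-indigo chip comes out first.
There are 25 + 17 + 9 + 11 + 17 = 79 non-indigo chips altogether.
After those, each further chip must be indigo, so 79 + 8 = 87 draws guarantee 8 indigo chips.

87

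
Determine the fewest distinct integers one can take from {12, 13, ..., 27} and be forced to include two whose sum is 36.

Group the elements by complementary pair {x, 36−x}: {12,24}, {13,23}, {14,22}, …, giving 6 two-element pairs, the single value 18 (it cannot pair with itself since the integers are distinct), and 3 integers whose partner 36−x falls outside [12,27].
Pigeonhole: treating each of those 10 groups as a pigeonhole, one can pick one integer per group — 10 integers — with no two summing to 36.
The 11th integer lands in an occupied pair, forcing a sum of 36.

11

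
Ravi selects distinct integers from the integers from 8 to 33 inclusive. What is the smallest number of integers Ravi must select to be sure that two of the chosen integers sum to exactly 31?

19

A set avoiding the sum 31 can contain at most one of each pair {x, 31−x}, plus the 10 elements whose complement lies outside the range.
The integers 16, …, 33 (18 of them) are such a set: any two sum to at least 16+17 = 33 > 31.
Any 19th integer completes one of the 8 pairs, so 19 choices force a sum of 31.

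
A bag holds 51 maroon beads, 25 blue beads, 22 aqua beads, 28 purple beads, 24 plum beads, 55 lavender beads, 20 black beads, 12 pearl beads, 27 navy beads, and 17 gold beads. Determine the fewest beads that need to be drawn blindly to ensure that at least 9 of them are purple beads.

In the worst case for collecting purple beads, every non-purple bead comes out first.
There are 51 + 25 + 22 + 24 + 55 + 20 + 12 + 27 + 17 = 253 non-purple beads altogether.
After those, each further bead must be purple, so 253 + 9 = 262 draws guarantee 9 purple beads.

262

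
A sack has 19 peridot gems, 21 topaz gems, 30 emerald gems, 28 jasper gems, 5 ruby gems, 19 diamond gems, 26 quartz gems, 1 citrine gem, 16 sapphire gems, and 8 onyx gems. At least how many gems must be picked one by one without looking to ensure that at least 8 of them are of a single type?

63

Pigeonhole: put each drawn gem into a box by type. The largest draw with every box below 8 takes min(count, 7) from each type; types with fewer than 7 contribute all they have.
Σ min(cᵢ, 7) = 7 + 7 + 7 + 7 + 5 + 7 + 7 + 1 + 7 + 7 = 62.
Draw number 62 + 1 = 63 must push one box to 8.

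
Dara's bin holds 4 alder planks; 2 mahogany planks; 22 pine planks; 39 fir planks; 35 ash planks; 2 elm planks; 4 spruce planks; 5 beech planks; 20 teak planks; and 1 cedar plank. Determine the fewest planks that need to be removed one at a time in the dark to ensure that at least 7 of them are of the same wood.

43

An adversary could hand out at most 6 planks per wood (6 woods run out sooner): 4 + 2 + 6 + 6 + 6 + 2 + 4 + 5 + 6 + 1 = 42 planks and still no wood has 7.
By pigeonhole, one more plank lands in a wood already at 6, so 43 draws are enough and 42 are not.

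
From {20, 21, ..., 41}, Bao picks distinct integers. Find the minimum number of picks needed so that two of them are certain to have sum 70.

A set avoiding the sum 70 can contain at most one of each pair {x, 70−x}, plus the 10 elements whose complement lies outside the range or equal to its own complement.
The integers 20, …, 35 (16 of them) are such a set: any two sum to at least 20+21 = 41 and at most 34+35 = 69 < 70.
Any 17th integer completes one of the 6 pairs, so 17 choices force a sum of 70.

17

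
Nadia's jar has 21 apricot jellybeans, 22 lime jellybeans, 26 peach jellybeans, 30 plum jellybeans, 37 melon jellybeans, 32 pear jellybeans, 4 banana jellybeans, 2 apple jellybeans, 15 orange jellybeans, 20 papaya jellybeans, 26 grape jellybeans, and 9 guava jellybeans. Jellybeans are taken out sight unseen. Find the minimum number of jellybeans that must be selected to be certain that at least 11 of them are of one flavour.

By the pigeonhole principle, the 12 flavours are the holes; the jellybeans drawn are the pigeons.
To avoid 11 of any one flavour, the worst case takes at most 10 of each flavour, or every jellybean of a flavour that has fewer than 10.
That gives 10 + 10 + 10 + 10 + 10 + 10 + 4 + 2 + 10 + 10 + 10 + 9 = 105 jellybeans with no flavour reaching 11.
The next jellybean forces some flavour to 11, so 105 + 1 = 106.

106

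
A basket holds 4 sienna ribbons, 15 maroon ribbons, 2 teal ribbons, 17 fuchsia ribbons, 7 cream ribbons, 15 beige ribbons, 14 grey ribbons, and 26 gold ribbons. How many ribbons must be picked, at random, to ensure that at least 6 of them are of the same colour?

37

By pigeonhole, the 8 colours are the holes; the ribbons drawn are the pigeons.
To avoid 6 of any one colour, the worst case takes at most 5 of each colour, or every ribbon of a colour that has fewer than 5.
That gives 4 + 5 + 2 + 5 + 5 + 5 + 5 + 5 = 36 ribbons with no colour reaching 6.
The next ribbon forces some colour to 6, so 36 + 1 = 37.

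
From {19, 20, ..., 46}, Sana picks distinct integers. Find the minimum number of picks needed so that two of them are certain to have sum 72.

Group the elements by complementary pair {x, 72−x}: {26,46}, {27,45}, {28,44}, …, giving 10 two-element pairs, the single value 36 (it cannot pair with itself since the integers are distinct), and 7 integers whose partner 72−x falls outside [19,46].
Treating each of those 18 groups as a pigeonhole, one can pick one integer per group — 18 integers — with no two summing to 72.
The 19th integer lands in an occupied pair, forcing a sum of 72.

19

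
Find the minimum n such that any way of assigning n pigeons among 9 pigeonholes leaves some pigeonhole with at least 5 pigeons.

With 36 pigeons one could put exactly 4 in each of the 9 pigeonholes, and no pigeonhole would reach 5.
Pigeonhole: one more pigeon must land in a pigeonhole that already has 4, giving it 5.
So 9 × 4 + 1 = 37 pigeons are required.

37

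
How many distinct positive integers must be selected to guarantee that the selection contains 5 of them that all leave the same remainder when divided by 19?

The 19 residue classes mod 19 are the pigeonholes.
With 76 integers one could put 4 in each residue class and have no class reach 5.
The 77th integer pushes some class to 5, so 19·4 + 1 = 77.

77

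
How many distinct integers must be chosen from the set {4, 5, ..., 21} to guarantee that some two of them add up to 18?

Group the elements by complementary pair {x, 18−x}: {4,14}, {5,13}, {6,12}, …, giving 5 two-element pairs, the single value 9 (it cannot pair with itself since the integers are distinct), and 7 integers whose partner 18−x falls outside [4,21].
By pigeonhole, treating each of those 13 groups as a pigeonhole, one can pick one integer per group — 13 integers — with no two summing to 18.
The 14th integer lands in an occupied pair, forcing a sum of 18.

14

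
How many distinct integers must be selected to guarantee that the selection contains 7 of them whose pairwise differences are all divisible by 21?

127

Integers whose pairwise differences are multiples of 21 are exactly those sharing a remainder mod 21. By pigeonhole, the 21 residue classes mod 21 are the pigeonholes.
With 126 integers one could put 6 in each residue class and have no class reach 7.
The 127th integer pushes some class to 7, so 21·6 + 1 = 127.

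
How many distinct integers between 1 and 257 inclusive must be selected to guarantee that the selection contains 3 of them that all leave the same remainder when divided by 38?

77

By the pigeonhole principle, the 38 residue classes mod 38 are the pigeonholes.
With 76 integers one could put 2 in each residue class and have no class reach 3.
The 77th integer pushes some class to 3, so 38·2 + 1 = 77.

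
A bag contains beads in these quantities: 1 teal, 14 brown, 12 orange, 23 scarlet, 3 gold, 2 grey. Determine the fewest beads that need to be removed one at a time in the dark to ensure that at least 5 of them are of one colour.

Pigeonhole: put each drawn bead into a box by colour. The largest draw with every box below 5 takes min(count, 4) from each colour; colours with fewer than 4 contribute all they have.
Σ min(cᵢ, 4) = 1 + 4 + 4 + 4 + 3 + 2 = 18.
Draw number 18 + 1 = 19 must push one box to 5.

19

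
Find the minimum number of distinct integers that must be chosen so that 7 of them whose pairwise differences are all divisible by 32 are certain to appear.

193

Integers whose pairwise differences are multiples of 32 are exactly those sharing a remainder mod 32. Pigeonhole: the 32 residue classes mod 32 are the pigeonholes.
With 192 integers one could put 6 in each residue class and have no class reach 7.
The 193rd integer pushes some class to 7, so 32·6 + 1 = 193.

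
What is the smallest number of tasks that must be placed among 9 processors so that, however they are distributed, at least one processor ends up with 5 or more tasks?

With 36 tasks one could put exactly 4 in each of the 9 processors, and no processor would reach 5.
One more task must land in a processor that already has 4, giving it 5.
So 9 × 4 + 1 = 37 tasks are required.

37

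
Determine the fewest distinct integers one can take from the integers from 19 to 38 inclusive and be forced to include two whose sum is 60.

13

A set avoiding the sum 60 can contain at most one of each pair {x, 60−x}, plus the 4 elements whose complement lies outside the range or equal to its own complement.
The integers 19, …, 30 (12 of them) are such a set: any two sum to at least 19+20 = 39 and at most 29+30 = 59 < 60.
Pigeonhole: any 13th integer completes one of the 8 pairs, so 13 choices force a sum of 60.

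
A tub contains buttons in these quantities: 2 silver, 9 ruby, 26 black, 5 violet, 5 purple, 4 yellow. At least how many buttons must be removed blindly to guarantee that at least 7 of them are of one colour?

29

By the pigeonhole principle, put each drawn button into a box by colour. The largest draw with every box below 7 takes min(count, 6) from each colour; colours with fewer than 6 contribute all they have.
Σ min(cᵢ, 6) = 2 + 6 + 6 + 5 + 5 + 4 = 28.
Draw number 28 + 1 = 29 must push one box to 7.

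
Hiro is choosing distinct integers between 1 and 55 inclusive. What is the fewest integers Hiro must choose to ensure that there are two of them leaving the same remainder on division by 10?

11

By the pigeonhole principle, the 10 residue classes mod 10 are the pigeonholes.
With 10 integers one could put 1 in each residue class and have no class reach 2.
The 11th integer pushes some class to 2, so 10·1 + 1 = 11.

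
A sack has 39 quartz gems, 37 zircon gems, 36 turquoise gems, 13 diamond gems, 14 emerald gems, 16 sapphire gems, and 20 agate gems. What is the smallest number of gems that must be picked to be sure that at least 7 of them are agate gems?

162

In the worst case for collecting agate gems, every non-agate gem comes out first.
There are 39 + 37 + 36 + 13 + 14 + 16 = 155 non-agate gems altogether.
After those, each further gem must be agate, so 155 + 7 = 162 draws guarantee 7 agate gems.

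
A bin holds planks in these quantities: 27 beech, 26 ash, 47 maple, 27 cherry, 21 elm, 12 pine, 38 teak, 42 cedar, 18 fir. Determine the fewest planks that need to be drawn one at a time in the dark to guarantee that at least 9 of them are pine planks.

255

In the worst case for collecting pine planks, every non-pine plank comes out first.
There are 27 + 26 + 47 + 27 + 21 + 38 + 42 + 18 = 246 non-pine planks altogether.
After those, each further plank must be pine, so 246 + 9 = 255 draws guarantee 9 pine planks.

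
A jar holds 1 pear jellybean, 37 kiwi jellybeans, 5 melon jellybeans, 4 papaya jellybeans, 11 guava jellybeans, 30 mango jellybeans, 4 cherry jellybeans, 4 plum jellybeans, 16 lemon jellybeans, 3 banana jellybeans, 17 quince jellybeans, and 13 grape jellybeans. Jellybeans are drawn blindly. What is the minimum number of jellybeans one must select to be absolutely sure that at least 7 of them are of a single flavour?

58

Put each drawn jellybean into a box by flavour. The largest draw with every box below 7 takes min(count, 6) from each flavour; flavours with fewer than 6 contribute all they have.
Σ min(cᵢ, 6) = 1 + 6 + 5 + 4 + 6 + 6 + 4 + 4 + 6 + 3 + 6 + 6 = 57.
Draw number 57 + 1 = 58 must push one box to 7.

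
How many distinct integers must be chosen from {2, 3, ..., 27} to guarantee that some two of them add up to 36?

18

Two chosen integers sum to 36 exactly when both halves of some pair {x, 36−x} with 9 ≤ x ≤ 36−x ≤ 27 are chosen — 9 such pairs.
The remaining 8 elements (those with no distinct partner in range) can never complete a 36-sum, so the worst case takes all of them and one from each pair: 8 + 9 = 17.
By pigeonhole, the 18th integer has to be the second member of some pair, so 17 + 1 = 18.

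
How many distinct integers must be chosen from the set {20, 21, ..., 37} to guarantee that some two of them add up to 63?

13

A set avoiding the sum 63 can contain at most one of each pair {x, 63−x}, plus the 6 elements whose complement lies outside the range.
The integers 20, …, 31 (12 of them) are such a set: any two sum to at least 20+21 = 41 and at most 30+31 = 61 < 63.
Any 13th integer completes one of the 6 pairs, so 13 choices force a sum of 63.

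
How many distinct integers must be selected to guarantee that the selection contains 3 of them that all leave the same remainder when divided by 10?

By pigeonhole, the 10 residue classes mod 10 are the pigeonholes.
With 20 integers one could put 2 in each residue class and have no class reach 3.
The 21st integer pushes some class to 3, so 10·2 + 1 = 21.

21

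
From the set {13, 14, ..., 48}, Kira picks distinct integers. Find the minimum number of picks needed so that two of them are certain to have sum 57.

21

A set avoiding the sum 57 can contain at most one of each pair {x, 57−x}, plus the 4 elements whose complement lies outside the range.
The integers 29, …, 48 (20 of them) are such a set: any two sum to at least 29+30 = 59 > 57.
Any 21st integer completes one of the 16 pairs, so 21 choices force a sum of 57.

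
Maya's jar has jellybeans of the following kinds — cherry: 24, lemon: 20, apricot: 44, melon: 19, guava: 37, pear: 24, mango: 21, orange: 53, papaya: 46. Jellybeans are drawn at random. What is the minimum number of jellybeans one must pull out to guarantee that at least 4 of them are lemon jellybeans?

272

In the worst case for collecting lemon jellybeans, every non-lemon jellybean comes out first.
There are 24 + 44 + 19 + 37 + 24 + 21 + 53 + 46 = 268 non-lemon jellybeans altogether.
After those, each further jellybean must be lemon, so 268 + 4 = 272 draws guarantee 4 lemon jellybeans.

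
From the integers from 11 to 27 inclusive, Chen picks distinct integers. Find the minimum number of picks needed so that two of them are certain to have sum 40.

Group the elements by complementary pair {x, 40−x}: {13,27}, {14,26}, {15,25}, …, giving 7 two-element pairs, the single value 20 (it cannot pair with itself since the integers are distinct), and 2 integers whose partner 40−x falls outside [11,27].
Treating each of those 10 groups as a pigeonhole, one can pick one integer per group — 10 integers — with no two summing to 40.
The 11th integer lands in an occupied pair, forcing a sum of 40.

11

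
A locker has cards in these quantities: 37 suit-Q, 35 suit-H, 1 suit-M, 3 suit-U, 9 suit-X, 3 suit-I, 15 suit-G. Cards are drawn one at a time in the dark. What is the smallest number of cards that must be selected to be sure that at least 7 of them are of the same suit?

32

By pigeonhole, put each drawn card into a box by suit. The largest draw with every box below 7 takes min(count, 6) from each suit; suits with fewer than 6 contribute all they have.
Σ min(cᵢ, 6) = 6 + 6 + 1 + 3 + 6 + 3 + 6 = 31.
Draw number 31 + 1 = 32 must push one box to 7.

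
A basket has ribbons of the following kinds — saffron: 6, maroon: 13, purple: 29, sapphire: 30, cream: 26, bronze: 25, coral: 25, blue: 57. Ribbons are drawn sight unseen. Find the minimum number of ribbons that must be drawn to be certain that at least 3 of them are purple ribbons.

185

In the worst case for collecting purple ribbons, every non-purple ribbon comes out first.
There are 6 + 13 + 30 + 26 + 25 + 25 + 57 = 182 non-purple ribbons altogether.
After those, each further ribbon must be purple, so 182 + 3 = 185 draws guarantee 3 purple ribbons.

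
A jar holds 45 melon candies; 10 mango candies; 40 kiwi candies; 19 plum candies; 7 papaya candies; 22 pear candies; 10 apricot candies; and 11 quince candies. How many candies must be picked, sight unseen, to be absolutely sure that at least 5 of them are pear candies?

147

In the worst case for collecting pear candies, every non-pear candy comes out first.
There are 45 + 10 + 40 + 19 + 7 + 10 + 11 = 142 non-pear candies altogether.
After those, each further candy must be pear, so 142 + 5 = 147 draws guarantee 5 pear candies.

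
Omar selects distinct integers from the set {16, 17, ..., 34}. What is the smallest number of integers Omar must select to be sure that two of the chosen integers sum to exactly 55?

Two chosen integers sum to 55 exactly when both halves of some pair {x, 55−x} with 21 ≤ x ≤ 55−x ≤ 34 are chosen — 7 such pairs.
The remaining 5 elements (those with no distinct partner in range) can never complete a 55-sum, so the worst case takes all of them and one from each pair: 5 + 7 = 12.
By the pigeonhole principle, the 13th integer has to be the second member of some pair, so 12 + 1 = 13.

13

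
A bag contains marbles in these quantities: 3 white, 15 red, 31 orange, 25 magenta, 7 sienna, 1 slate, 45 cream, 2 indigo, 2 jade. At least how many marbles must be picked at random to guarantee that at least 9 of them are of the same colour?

An adversary could hand out at most 8 marbles per colour (5 colours run out sooner): 3 + 8 + 8 + 8 + 7 + 1 + 8 + 2 + 2 = 47 marbles and still no colour has 9.
By the pigeonhole principle, one more marble lands in a colour already at 8, so 48 draws are enough and 47 are not.

48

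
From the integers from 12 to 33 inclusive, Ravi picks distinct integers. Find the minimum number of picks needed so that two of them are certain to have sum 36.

17

A set avoiding the sum 36 can contain at most one of each pair {x, 36−x}, plus the 10 elements whose complement lies outside the range or equal to its own complement.
The integers 18, …, 33 (16 of them) are such a set: any two sum to at least 18+19 = 37 > 36.
By pigeonhole, any 17th integer completes one of the 6 pairs, so 17 choices force a sum of 36.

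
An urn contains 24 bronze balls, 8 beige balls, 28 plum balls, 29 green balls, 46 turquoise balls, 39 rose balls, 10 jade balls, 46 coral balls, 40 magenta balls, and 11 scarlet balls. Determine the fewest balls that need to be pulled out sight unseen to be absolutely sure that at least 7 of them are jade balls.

In the worst case for collecting jade balls, every non-jade ball comes out first.
There are 24 + 8 + 28 + 29 + 46 + 39 + 46 + 40 + 11 = 271 non-jade balls altogether.
After those, each further ball must be jade, so 271 + 7 = 278 draws guarantee 7 jade balls.

278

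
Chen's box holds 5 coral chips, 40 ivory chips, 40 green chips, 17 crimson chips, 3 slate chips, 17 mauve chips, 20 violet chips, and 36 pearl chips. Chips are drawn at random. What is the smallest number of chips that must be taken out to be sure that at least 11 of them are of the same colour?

By the pigeonhole principle, put each drawn chip into a box by colour. The largest draw with every box below 11 takes min(count, 10) from each colour; colours with fewer than 10 contribute all they have.
Σ min(cᵢ, 10) = 5 + 10 + 10 + 10 + 3 + 10 + 10 + 10 = 68.
Draw number 68 + 1 = 69 must push one box to 11.

69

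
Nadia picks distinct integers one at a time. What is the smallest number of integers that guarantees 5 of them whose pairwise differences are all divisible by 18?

Integers whose pairwise differences are multiples of 18 are exactly those sharing a remainder mod 18. The 18 residue classes mod 18 are the pigeonholes.
With 72 integers one could put 4 in each residue class and have no class reach 5.
The 73rd integer pushes some class to 5, so 18·4 + 1 = 73.

73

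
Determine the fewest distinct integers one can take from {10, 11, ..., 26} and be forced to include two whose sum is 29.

A set avoiding the sum 29 can contain at most one of each pair {x, 29−x}, plus the 7 elements whose complement lies outside the range.
The integers 15, …, 26 (12 of them) are such a set: any two sum to at least 15+16 = 31 > 29.
By pigeonhole, any 13th integer completes one of the 5 pairs, so 13 choices force a sum of 29.

13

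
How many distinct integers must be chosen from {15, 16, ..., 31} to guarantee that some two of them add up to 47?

10

Group the elements by complementary pair {x, 47−x}: {16,31}, {17,30}, {18,29}, …, giving 8 two-element pairs and 1 integer whose partner 47−x falls outside [15,31].
By pigeonhole, treating each of those 9 groups as a pigeonhole, one can pick one integer per group — 9 integers — with no two summing to 47.
The 10th integer lands in an occupied pair, forcing a sum of 47.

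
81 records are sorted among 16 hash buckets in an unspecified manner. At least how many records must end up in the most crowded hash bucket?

Pigeonhole: the 16 hash buckets are the holes and the 81 records are the pigeons.
If every hash bucket held at most 5 records, the total would be at most 16 × 5 = 80, which is less than 81.
So some hash bucket holds at least ⌈81/16⌉ = 6 records.

6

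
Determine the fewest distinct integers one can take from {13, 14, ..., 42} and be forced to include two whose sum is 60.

Two chosen integers sum to 60 exactly when both halves of some pair {x, 60−x} with 18 ≤ x ≤ 60−x ≤ 42 are chosen — 12 such pairs.
The remaining 6 elements (those with no distinct partner in range) can never complete a 60-sum, so the worst case takes all of them and one from each pair: 6 + 12 = 18.
The 19th integer has to be the second member of some pair, so 18 + 1 = 19.

19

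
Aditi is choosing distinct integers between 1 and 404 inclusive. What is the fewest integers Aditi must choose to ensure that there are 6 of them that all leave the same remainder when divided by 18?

The 18 residue classes mod 18 are the pigeonholes.
With 90 integers one could put 5 in each residue class and have no class reach 6.
The 91st integer pushes some class to 6, so 18·5 + 1 = 91.

91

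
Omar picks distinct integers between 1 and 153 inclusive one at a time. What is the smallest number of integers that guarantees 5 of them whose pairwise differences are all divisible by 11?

45

Integers whose pairwise differences are multiples of 11 are exactly those sharing a remainder mod 11. The 11 residue classes mod 11 are the pigeonholes.
With 44 integers one could put 4 in each residue class and have no class reach 5.
The 45th integer pushes some class to 5, so 11·4 + 1 = 45.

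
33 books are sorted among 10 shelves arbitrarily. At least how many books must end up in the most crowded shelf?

Pigeonhole: the 10 shelves are the holes and the 33 books are the pigeons.
If every shelf held at most 3 books, the total would be at most 10 × 3 = 30, which is less than 33.
So some shelf holds at least ⌈33/10⌉ = 4 books.

4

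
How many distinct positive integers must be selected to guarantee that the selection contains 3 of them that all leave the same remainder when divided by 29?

The 29 residue classes mod 29 are the pigeonholes.
With 58 integers one could put 2 in each residue class and have no class reach 3.
The 59th integer pushes some class to 3, so 29·2 + 1 = 59.

59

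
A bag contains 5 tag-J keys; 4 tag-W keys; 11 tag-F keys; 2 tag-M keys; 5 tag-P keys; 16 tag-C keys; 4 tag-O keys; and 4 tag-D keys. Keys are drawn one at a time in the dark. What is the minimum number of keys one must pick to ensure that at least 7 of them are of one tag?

37

An adversary could hand out at most 6 keys per tag (6 tags run out sooner): 5 + 4 + 6 + 2 + 5 + 6 + 4 + 4 = 36 keys and still no tag has 7.
One more key lands in a tag already at 6, so 37 draws are enough and 36 are not.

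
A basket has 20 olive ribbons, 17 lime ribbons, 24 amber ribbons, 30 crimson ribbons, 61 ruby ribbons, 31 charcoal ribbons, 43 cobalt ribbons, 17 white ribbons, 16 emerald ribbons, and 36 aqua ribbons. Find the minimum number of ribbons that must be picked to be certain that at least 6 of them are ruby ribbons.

240

In the worst case for collecting ruby ribbons, every non-ruby ribbon comes out first.
There are 20 + 17 + 24 + 30 + 31 + 43 + 17 + 16 + 36 = 234 non-ruby ribbons altogether.
After those, each further ribbon must be ruby, so 234 + 6 = 240 draws guarantee 6 ruby ribbons.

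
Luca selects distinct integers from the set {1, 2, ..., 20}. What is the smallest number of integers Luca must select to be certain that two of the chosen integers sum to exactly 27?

14

Group the elements by complementary pair {x, 27−x}: {7,20}, {8,19}, {9,18}, …, giving 7 two-element pairs and 6 integers whose partner 27−x falls outside [1,20].
By the pigeonhole principle, treating each of those 13 groups as a pigeonhole, one can pick one integer per group — 13 integers — with no two summing to 27.
The 14th integer lands in an occupied pair, forcing a sum of 27.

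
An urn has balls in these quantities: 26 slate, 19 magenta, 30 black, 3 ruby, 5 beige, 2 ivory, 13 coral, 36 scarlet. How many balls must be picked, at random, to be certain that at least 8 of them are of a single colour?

An adversary could hand out at most 7 balls per colour (ruby, beige, ivory run out sooner): 7 + 7 + 7 + 3 + 5 + 2 + 7 + 7 = 45 balls and still no colour has 8.
One more ball lands in a colour already at 7, so 46 draws are enough and 45 are not.

46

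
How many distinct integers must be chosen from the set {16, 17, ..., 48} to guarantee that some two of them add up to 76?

Group the elements by complementary pair {x, 76−x}: {28,48}, {29,47}, {30,46}, …, giving 10 two-element pairs, the single value 38 (it cannot pair with itself since the integers are distinct), and 12 integers whose partner 76−x falls outside [16,48].
Treating each of those 23 groups as a pigeonhole, one can pick one integer per group — 23 integers — with no two summing to 76.
The 24th integer lands in an occupied pair, forcing a sum of 76.

24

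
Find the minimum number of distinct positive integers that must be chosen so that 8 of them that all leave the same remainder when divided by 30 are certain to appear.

211

The 30 residue classes mod 30 are the pigeonholes.
With 210 integers one could put 7 in each residue class and have no class reach 8.
The 211th integer pushes some class to 8, so 30·7 + 1 = 211.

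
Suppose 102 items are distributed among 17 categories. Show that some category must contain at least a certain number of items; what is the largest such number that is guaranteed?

6

The 17 categories are the holes and the 102 items are the pigeons.
If every category held at most 5 items, the total would be at most 17 × 5 = 85, which is less than 102.
So some category holds at least ⌈102/17⌉ = 6 items.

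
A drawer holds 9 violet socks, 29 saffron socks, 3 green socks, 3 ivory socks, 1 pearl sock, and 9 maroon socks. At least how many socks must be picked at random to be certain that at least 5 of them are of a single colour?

20

Pigeonhole: put each drawn sock into a box by colour. The largest draw with every box below 5 takes min(count, 4) from each colour; colours with fewer than 4 contribute all they have.
Σ min(cᵢ, 4) = 4 + 4 + 3 + 3 + 1 + 4 = 19.
Draw number 19 + 1 = 20 must push one box to 5.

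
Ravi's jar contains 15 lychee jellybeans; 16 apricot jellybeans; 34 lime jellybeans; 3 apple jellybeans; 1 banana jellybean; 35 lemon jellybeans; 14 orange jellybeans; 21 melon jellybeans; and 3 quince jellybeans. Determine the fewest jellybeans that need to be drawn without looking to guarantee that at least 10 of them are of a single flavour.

Pigeonhole: put each drawn jellybean into a box by flavour. The largest draw with every box below 10 takes min(count, 9) from each flavour; flavours with fewer than 9 contribute all they have.
Σ min(cᵢ, 9) = 9 + 9 + 9 + 3 + 1 + 9 + 9 + 9 + 3 = 61.
Draw number 61 + 1 = 62 must push one box to 10.

62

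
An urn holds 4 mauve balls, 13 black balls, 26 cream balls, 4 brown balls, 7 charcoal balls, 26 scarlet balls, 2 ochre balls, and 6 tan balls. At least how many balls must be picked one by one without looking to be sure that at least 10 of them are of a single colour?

By pigeonhole, put each drawn ball into a box by colour. The largest draw with every box below 10 takes min(count, 9) from each colour; colours with fewer than 9 contribute all they have.
Σ min(cᵢ, 9) = 4 + 9 + 9 + 4 + 7 + 9 + 2 + 6 = 50.
Draw number 50 + 1 = 51 must push one box to 10.

51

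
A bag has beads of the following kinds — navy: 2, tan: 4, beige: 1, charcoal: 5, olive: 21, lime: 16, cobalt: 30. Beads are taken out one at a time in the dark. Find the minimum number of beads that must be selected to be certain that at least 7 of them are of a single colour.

31

Put each drawn bead into a box by colour. The largest draw with every box below 7 takes min(count, 6) from each colour; colours with fewer than 6 contribute all they have.
Σ min(cᵢ, 6) = 2 + 4 + 1 + 5 + 6 + 6 + 6 = 30.
Draw number 30 + 1 = 31 must push one box to 7.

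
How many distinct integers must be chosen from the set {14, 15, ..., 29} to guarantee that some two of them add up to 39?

11

Group the elements by complementary pair {x, 39−x}: {14,25}, {15,24}, {16,23}, …, giving 6 two-element pairs and 4 integers whose partner 39−x falls outside [14,29].
By pigeonhole, treating each of those 10 groups as a pigeonhole, one can pick one integer per group — 10 integers — with no two summing to 39.
The 11th integer lands in an occupied pair, forcing a sum of 39.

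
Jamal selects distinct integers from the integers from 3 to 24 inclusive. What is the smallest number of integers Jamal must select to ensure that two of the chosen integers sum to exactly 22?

15

Group the elements by complementary pair {x, 22−x}: {3,19}, {4,18}, {5,17}, …, giving 8 two-element pairs, the single value 11 (it cannot pair with itself since the integers are distinct), and 5 integers whose partner 22−x falls outside [3,24].
Treating each of those 14 groups as a pigeonhole, one can pick one integer per group — 14 integers — with no two summing to 22.
The 15th integer lands in an occupied pair, forcing a sum of 22.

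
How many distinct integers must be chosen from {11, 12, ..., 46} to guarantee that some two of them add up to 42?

27

A set avoiding the sum 42 can contain at most one of each pair {x, 42−x}, plus the 16 elements whose complement lies outside the range or equal to its own complement.
The integers 21, …, 46 (26 of them) are such a set: any two sum to at least 21+22 = 43 > 42.
Any 27th integer completes one of the 10 pairs, so 27 choices force a sum of 42.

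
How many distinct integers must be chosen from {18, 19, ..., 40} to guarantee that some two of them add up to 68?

Two chosen integers sum to 68 exactly when both halves of some pair {x, 68−x} with 28 ≤ x ≤ 68−x ≤ 40 are chosen — 6 such pairs.
The remaining 11 elements (those with no distinct partner in range) can never complete a 68-sum, so the worst case takes all of them and one from each pair: 11 + 6 = 17.
By pigeonhole, the 18th integer has to be the second member of some pair, so 17 + 1 = 18.

18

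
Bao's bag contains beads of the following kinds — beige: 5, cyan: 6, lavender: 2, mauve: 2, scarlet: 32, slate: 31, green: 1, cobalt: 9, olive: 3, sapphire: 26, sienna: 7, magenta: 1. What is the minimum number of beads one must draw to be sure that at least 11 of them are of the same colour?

67

The 12 colours are the holes; the beads drawn are the pigeons.
To avoid 11 of any one colour, the worst case takes at most 10 of each colour, or every bead of a colour that has fewer than 10.
That gives 5 + 6 + 2 + 2 + 10 + 10 + 1 + 9 + 3 + 10 + 7 + 1 = 66 beads with no colour reaching 11.
The next bead forces some colour to 11, so 66 + 1 = 67.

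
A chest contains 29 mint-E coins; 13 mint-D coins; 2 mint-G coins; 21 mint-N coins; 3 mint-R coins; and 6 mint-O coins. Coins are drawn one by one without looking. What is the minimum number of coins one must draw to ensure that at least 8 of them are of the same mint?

33

By the pigeonhole principle, put each drawn coin into a box by mint. The largest draw with every box below 8 takes min(count, 7) from each mint; mints with fewer than 7 contribute all they have.
Σ min(cᵢ, 7) = 7 + 7 + 2 + 7 + 3 + 6 = 32.
Draw number 32 + 1 = 33 must push one box to 8.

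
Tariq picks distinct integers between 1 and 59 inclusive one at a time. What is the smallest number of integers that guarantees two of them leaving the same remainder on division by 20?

21

Pigeonhole: the 20 residue classes mod 20 are the pigeonholes.
With 20 integers one could put 1 in each residue class and have no class reach 2.
The 21st integer pushes some class to 2, so 20·1 + 1 = 21.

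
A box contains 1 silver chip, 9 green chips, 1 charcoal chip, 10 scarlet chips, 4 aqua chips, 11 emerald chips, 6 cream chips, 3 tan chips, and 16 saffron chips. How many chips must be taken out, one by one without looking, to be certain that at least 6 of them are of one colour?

35

The 9 colours are the holes; the chips drawn are the pigeons.
To avoid 6 of any one colour, the worst case takes at most 5 of each colour, or every chip of a colour that has fewer than 5.
That gives 1 + 5 + 1 + 5 + 4 + 5 + 5 + 3 + 5 = 34 chips with no colour reaching 6.
The next chip forces some colour to 6, so 34 + 1 = 35.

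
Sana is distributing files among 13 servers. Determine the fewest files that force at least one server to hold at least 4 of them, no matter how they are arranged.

With 39 files one could put exactly 3 in each of the 13 servers, and no server would reach 4.
By the pigeonhole principle, one more file must land in a server that already has 3, giving it 4.
So 13 × 3 + 1 = 40 files are required.

40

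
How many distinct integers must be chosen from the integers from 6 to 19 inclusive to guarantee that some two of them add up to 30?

Group the elements by complementary pair {x, 30−x}: {11,19}, {12,18}, {13,17}, …, giving 4 two-element pairs; the single value 15 (it cannot pair with itself since the integers are distinct); and 5 integers whose partner 30−x falls outside [6,19].
By pigeonhole, treating each of those 10 groups as a pigeonhole, one can pick one integer per group — 10 integers — with no two summing to 30.
The 11th integer lands in an occupied pair, forcing a sum of 30.

11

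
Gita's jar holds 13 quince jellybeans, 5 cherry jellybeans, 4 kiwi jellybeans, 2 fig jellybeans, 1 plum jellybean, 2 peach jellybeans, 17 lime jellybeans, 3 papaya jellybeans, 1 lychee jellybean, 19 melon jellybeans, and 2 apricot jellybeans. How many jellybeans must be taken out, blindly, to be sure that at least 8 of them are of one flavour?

An adversary could hand out at most 7 jellybeans per flavour (8 flavours run out sooner): 7 + 5 + 4 + 2 + 1 + 2 + 7 + 3 + 1 + 7 + 2 = 41 jellybeans and still no flavour has 8.
By pigeonhole, one more jellybean lands in a flavour already at 7, so 42 draws are enough and 41 are not.

42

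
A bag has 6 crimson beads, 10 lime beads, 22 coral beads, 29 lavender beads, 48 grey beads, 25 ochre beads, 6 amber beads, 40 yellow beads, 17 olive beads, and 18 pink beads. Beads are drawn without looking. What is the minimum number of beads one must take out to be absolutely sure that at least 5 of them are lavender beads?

In the worst case for collecting lavender beads, every non-lavender bead comes out first.
There are 6 + 10 + 22 + 48 + 25 + 6 + 40 + 17 + 18 = 192 non-lavender beads altogether.
After those, each further bead must be lavender, so 192 + 5 = 197 draws guarantee 5 lavender beads.

197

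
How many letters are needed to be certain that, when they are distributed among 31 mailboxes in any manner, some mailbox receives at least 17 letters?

With 496 letters one could put exactly 16 in each of the 31 mailboxes, and no mailbox would reach 17.
One more letter must land in a mailbox that already has 16, giving it 17.
So 31 × 16 + 1 = 497 letters are required.

497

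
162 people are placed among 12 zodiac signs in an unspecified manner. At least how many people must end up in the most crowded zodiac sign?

By the pigeonhole principle, the 12 zodiac signs are the holes and the 162 people are the pigeons.
If every zodiac sign held at most 13 people, the total would be at most 12 × 13 = 156, which is less than 162.
So some zodiac sign holds at least ⌈162/12⌉ = 14 people.

14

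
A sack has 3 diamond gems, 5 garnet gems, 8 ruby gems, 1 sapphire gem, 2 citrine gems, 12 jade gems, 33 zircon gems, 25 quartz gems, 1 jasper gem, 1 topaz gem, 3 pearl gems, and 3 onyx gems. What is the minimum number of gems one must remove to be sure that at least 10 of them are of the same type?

55

By the pigeonhole principle, the 12 types are the holes; the gems drawn are the pigeons.
To avoid 10 of any one type, the worst case takes at most 9 of each type, or every gem of a type that has fewer than 9.
That gives 3 + 5 + 8 + 1 + 2 + 9 + 9 + 9 + 1 + 1 + 3 + 3 = 54 gems with no type reaching 10.
The next gem forces some type to 10, so 54 + 1 = 55.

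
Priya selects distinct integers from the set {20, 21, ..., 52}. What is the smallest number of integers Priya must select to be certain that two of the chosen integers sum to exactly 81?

A set avoiding the sum 81 can contain at most one of each pair {x, 81−x}, plus the 9 elements whose complement lies outside the range.
The integers 20, …, 40 (21 of them) are such a set: any two sum to at least 20+21 = 41 and at most 39+40 = 79 < 81.
By pigeonhole, any 22nd integer completes one of the 12 pairs, so 22 choices force a sum of 81.

22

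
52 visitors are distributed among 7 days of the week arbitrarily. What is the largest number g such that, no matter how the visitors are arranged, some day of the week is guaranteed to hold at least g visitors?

The 7 days of the week are the holes and the 52 visitors are the pigeons.
If every day of the week held at most 7 visitors, the total would be at most 7 × 7 = 49, which is less than 52.
So some day of the week holds at least ⌈52/7⌉ = 8 visitors.

8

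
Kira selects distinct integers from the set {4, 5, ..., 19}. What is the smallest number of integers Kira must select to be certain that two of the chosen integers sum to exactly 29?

12

Group the elements by complementary pair {x, 29−x}: {10,19}, {11,18}, {12,17}, …, giving 5 two-element pairs and 6 integers whose partner 29−x falls outside [4,19].
Pigeonhole: treating each of those 11 groups as a pigeonhole, one can pick one integer per group — 11 integers — with no two summing to 29.
The 12th integer lands in an occupied pair, forcing a sum of 29.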